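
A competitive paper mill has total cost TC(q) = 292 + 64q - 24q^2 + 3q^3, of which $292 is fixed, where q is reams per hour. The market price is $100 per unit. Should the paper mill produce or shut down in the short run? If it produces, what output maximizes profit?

From TC, MC = TC'(q) = 64 - 48q + 9q^2 and AVC = VC/q = 64 - 24q + 3q^2.
AVC is minimized where dAVC/dq = -24 + 6q = 0, at q = 4; min AVC = 64 - 24·4 + 3·4^2 = $16.
P = $100 exceeds min AVC = $16, so the firm stays open.
P = MC gives -36 - 48q + 9q^2 = 0, with roots -2/3 and 6. Take the larger (rising MC): q* = 6.
Check: AVC at q = 6 is $28 ≤ P, so revenue covers variable cost.
Profit = P·q − TC = 100·6 − 460 = $140.

Produce at q = 6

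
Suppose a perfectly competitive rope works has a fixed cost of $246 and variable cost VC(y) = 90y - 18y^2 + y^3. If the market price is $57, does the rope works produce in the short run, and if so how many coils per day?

Produce at y = 11

From TC, MC = TC'(y) = 90 - 36y + 3y^2 and AVC = VC/y = 90 - 18y + y^2.
AVC hits its minimum where MC = AVC, at y = 9, giving min AVC = 90 - 18·9 + 9^2 = $9.
P = $57 exceeds min AVC = $9, so the firm stays open.
Solving P = MC: 33 - 36y + 3y^2 = 0 ⇒ y = 1 or 11. On the upward-sloping branch, y* = 11.
Check: AVC at y = 11 is $13 ≤ P, so revenue covers variable cost.
Profit = P·y − TC = 57·11 − 389 = $238.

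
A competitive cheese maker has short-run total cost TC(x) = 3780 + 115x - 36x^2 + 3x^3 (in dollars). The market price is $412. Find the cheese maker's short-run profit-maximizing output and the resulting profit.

AVC = 115 - 36x + 3x^2; min AVC = $7 at x = 6. Since P = $412 ≥ min AVC, the firm produces.
With MC = 115 - 72x + 9x^2, P = MC on the upward-sloping part at x* = 11.
TR = 412·11 = 4532. TC = 3780 + 902 = 4682. Profit = 4532 − 4682 = -$150.
Shutting down would mean losing the fixed cost of $3780, so operating at a loss of $150 is better by $3630.

Profit = -$150 at x = 11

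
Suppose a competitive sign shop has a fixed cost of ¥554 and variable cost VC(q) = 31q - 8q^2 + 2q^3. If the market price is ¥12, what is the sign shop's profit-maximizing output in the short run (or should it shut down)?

From TC, MC = TC'(q) = 31 - 16q + 6q^2 and AVC = VC/q = 31 - 8q + 2q^2.
AVC is minimized where dAVC/dq = -8 + 4q = 0, at q = 2; min AVC = 31 - 8·2 + 2·2^2 = ¥23.
Since P = ¥12 < min AVC = ¥23, price fails to cover variable cost at any output.
The firm minimizes its loss by shutting down and losing only its fixed cost of ¥554.

Shut down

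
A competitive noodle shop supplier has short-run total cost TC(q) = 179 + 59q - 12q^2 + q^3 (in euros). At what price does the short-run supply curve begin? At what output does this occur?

€23 per unit, at q = 6

Short-run supply begins at min AVC. From VC = 59q - 12q^2 + q^3, AVC = 59 - 12q + q^2.
dAVC/dq = -12 + 2q = 0 gives q = 6. min AVC = 59 - 12·6 + 6^2 = 23.
The firm shuts down for any P below €23.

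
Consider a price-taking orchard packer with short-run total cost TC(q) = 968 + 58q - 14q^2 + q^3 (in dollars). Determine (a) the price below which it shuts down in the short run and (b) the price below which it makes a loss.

Shutdown price = min AVC. AVC = 58 - 14q + q^2, with vertex at q = 7 and minimum $9.
ATC = 968/q + 58 - 14q + q^2. Setting dATC/dq = −968/q^2 − 14 + 2q = 0 gives q = 11 (since 2·11^3 − 14·11^2 = 968).
min ATC = 968/11 + 58 − 14·11 + 11^2 = $113. That is the break-even price.
Between these two prices the firm operates at a loss; above $113 it earns a profit.

Shutdown price = $9; break-even price = $113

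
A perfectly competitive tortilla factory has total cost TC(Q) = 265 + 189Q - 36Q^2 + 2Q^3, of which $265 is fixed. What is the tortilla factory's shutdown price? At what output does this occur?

$27 per unit, at Q = 9

The firm shuts down when price falls below the minimum of average variable cost. AVC = VC/Q = 189 - 36Q + 2Q^2.
At the minimum of AVC, MC = AVC. MC = 189 - 72Q + 6Q^2; setting MC = AVC gives 4Q^2 - 36Q = 0, so Q = 9. min AVC = 27.
The firm shuts down for any P below $27.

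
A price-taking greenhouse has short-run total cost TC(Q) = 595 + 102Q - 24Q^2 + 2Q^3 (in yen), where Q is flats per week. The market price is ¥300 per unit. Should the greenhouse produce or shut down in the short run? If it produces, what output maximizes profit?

Strip out fixed cost: VC = 102Q - 24Q^2 + 2Q^3. Then AVC = 102 - 24Q + 2Q^2 and MC = 102 - 48Q + 6Q^2.
The AVC parabola has its vertex at Q = 24/4 = 6, where AVC = 102 - 24·6 + 2·6^2 = ¥30.
P = ¥300 exceeds min AVC = ¥30, so the firm stays open.
P = MC gives -198 - 48Q + 6Q^2 = 0, with roots -3 and 11. Take the larger (rising MC): Q* = 11.
Check: AVC at Q = 11 is ¥80 ≤ P, so revenue covers variable cost.
Profit = P·Q − TC = 300·11 − 1475 = ¥1825.

Produce at Q = 11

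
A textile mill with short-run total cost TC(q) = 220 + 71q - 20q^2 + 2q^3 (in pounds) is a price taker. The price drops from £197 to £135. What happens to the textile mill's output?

Output falls from 9 to 8

AVC = 71 - 20q + 2q^2, minimized at q = 5 where min AVC = £21. MC = 71 - 40q + 6q^2.
At P = £197 ≥ min AVC, set P = MC on the rising branch: q = 9.
At P = £135 ≥ min AVC, set P = MC: q = 8. The firm stays open but cuts output.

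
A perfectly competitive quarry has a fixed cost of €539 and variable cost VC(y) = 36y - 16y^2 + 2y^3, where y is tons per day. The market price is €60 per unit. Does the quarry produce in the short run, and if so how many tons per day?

From TC, MC = TC'(y) = 36 - 32y + 6y^2 and AVC = VC/y = 36 - 16y + 2y^2.
AVC is minimized where dAVC/dy = -16 + 4y = 0, at y = 4; min AVC = 36 - 16·4 + 2·4^2 = €4.
Since P = €60 ≥ min AVC = €4, price covers variable cost and the firm should produce.
Set P = MC: 60 = 36 - 32y + 6y^2 → -24 - 32y + 6y^2 = 0. The roots are y = -2/3 and y = 6; the profit-maximizing output is on the rising part of MC, so y* = 6.
Check: AVC at y = 6 is €12 ≤ P, so revenue covers variable cost.
Profit = P·y − TC = 60·6 − 611 = -€251, a loss, but smaller than the €539 fixed cost the firm would lose by shutting down.

Produce at y = 6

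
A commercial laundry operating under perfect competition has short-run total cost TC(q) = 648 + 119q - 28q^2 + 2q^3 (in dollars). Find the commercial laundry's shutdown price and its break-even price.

AVC = 119 - 28q + 2q^2; minimized at q = 7, giving min AVC = $21. That is the shutdown price.
ATC = 648/q + 119 - 28q + 2q^2. Setting dATC/dq = −648/q^2 − 28 + 4q = 0 gives q = 9 (since 4·9^3 − 28·9^2 = 648).
min ATC = 648/9 + 119 − 28·9 + 2·9^2 = $101. That is the break-even price.
Between these two prices the firm operates at a loss; above $101 it earns a profit.

Shutdown price = $21; break-even price = $101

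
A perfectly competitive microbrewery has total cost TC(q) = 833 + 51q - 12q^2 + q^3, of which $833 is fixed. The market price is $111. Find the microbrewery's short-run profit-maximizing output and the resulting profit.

AVC = 51 - 12q + q^2 has its minimum $15 at q = 6; price $111 clears that bar, so the firm operates.
With MC = 51 - 24q + 3q^2, P = MC on the upward-sloping part at q* = 10.
TR = 111·10 = 1110. TC = 833 + 310 = 1143. Profit = 1110 − 1143 = -$33.
That loss of $33 beats the $833 the firm would lose by shutting down; producing recovers $800 of fixed cost.

Profit = -$33 at q = 10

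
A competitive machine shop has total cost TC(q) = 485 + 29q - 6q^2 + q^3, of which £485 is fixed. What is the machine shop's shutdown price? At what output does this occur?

The shutdown price is the minimum of AVC. VC = 29q - 6q^2 + q^3, so AVC = 29 - 6q + q^2.
dAVC/dq = -6 + 2q = 0 gives q = 3. min AVC = 29 - 6·3 + 3^2 = 20.
So the shutdown price is £20.

£20 per unit, at q = 3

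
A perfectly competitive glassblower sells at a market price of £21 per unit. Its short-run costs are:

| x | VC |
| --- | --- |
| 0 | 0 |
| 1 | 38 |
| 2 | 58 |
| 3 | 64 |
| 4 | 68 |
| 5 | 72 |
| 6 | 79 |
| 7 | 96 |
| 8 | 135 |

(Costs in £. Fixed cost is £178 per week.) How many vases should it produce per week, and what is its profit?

Tabulate TR − TC: x=0: -178; x=1: -195; x=2: -194; x=3: -179; x=4: -162; x=5: -145; x=6: -131; x=7: -127; x=8: -145.
Profit is maximized at x = 7. AVC there is 96/7 = £13.71 ≤ P, so producing beats shutting down (which would give -£178).

x = 7; profit = -£127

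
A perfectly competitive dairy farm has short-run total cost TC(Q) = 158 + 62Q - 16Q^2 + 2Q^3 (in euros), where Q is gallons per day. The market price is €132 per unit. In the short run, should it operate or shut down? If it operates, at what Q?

Produce at Q = 7

Variable cost is VC = 62Q - 16Q^2 + 2Q^3, so AVC = VC/Q = 62 - 16Q + 2Q^2 and MC = dTC/dQ = 62 - 32Q + 6Q^2.
AVC is minimized where dAVC/dQ = -16 + 4Q = 0, at Q = 4; min AVC = 62 - 16·4 + 2·4^2 = €30.
Since P = €132 ≥ min AVC = €30, price covers variable cost and the firm should produce.
Set P = MC: 132 = 62 - 32Q + 6Q^2 → -70 - 32Q + 6Q^2 = 0. The roots are Q = -5/3 and Q = 7; the profit-maximizing output is on the rising part of MC, so Q* = 7.
Check: AVC at Q = 7 is €48 ≤ P, so revenue covers variable cost.
Profit = P·Q − TC = 132·7 − 494 = €430.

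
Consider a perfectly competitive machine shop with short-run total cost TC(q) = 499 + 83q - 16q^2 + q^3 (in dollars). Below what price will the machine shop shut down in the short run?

$19 per unit

The firm shuts down when price falls below the minimum of average variable cost. AVC = VC/q = 83 - 16q + q^2.
dAVC/dq = -16 + 2q = 0 gives q = 8. min AVC = 83 - 16·8 + 8^2 = 19.
The firm shuts down for any P below $19.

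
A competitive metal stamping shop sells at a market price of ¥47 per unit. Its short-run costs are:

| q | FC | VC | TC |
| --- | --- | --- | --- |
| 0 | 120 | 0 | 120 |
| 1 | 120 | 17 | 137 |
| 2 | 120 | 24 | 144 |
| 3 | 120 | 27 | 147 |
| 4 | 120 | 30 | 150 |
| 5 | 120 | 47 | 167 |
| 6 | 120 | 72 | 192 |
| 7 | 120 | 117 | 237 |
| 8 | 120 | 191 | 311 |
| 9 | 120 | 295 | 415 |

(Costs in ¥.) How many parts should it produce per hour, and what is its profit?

Tabulate TR − TC: q=0: -120; q=1: -90; q=2: -50; q=3: -6; q=4: 38; q=5: 68; q=6: 90; q=7: 92; q=8: 65; q=9: 8.
Profit is maximized at q = 7. AVC there is 117/7 = ¥16.71 ≤ P, so producing beats shutting down (which would give -¥120).

q = 7; profit = ¥92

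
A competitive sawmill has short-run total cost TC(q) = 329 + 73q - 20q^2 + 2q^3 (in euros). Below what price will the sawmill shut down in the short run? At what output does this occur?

€23 per unit, at q = 5

Short-run supply begins at min AVC. From VC = 73q - 20q^2 + 2q^3, AVC = 73 - 20q + 2q^2.
dAVC/dq = -20 + 4q = 0 gives q = 5. min AVC = 73 - 20·5 + 2·5^2 = 23.
The firm shuts down for any P below €23.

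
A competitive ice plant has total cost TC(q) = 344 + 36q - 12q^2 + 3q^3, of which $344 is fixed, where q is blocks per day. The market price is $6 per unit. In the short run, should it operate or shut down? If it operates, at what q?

Strip out fixed cost: VC = 36q - 12q^2 + 3q^3. Then AVC = 36 - 12q + 3q^2 and MC = 36 - 24q + 9q^2.
AVC is minimized where dAVC/dq = -12 + 6q = 0, at q = 2; min AVC = 36 - 12·2 + 3·2^2 = $24.
Since P = $6 < min AVC = $24, price fails to cover variable cost at any output.
Best response: produce nothing and absorb the $344 fixed cost.

Shut down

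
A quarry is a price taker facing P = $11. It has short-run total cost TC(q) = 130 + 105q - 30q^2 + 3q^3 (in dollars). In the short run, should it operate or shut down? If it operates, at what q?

Shut down

Strip out fixed cost: VC = 105q - 30q^2 + 3q^3. Then AVC = 105 - 30q + 3q^2 and MC = 105 - 60q + 9q^2.
AVC hits its minimum where MC = AVC, at q = 5, giving min AVC = 105 - 30·5 + 3·5^2 = $30.
Since P = $11 < min AVC = $30, price fails to cover variable cost at any output.
Shutting down limits the loss to fixed cost, $130.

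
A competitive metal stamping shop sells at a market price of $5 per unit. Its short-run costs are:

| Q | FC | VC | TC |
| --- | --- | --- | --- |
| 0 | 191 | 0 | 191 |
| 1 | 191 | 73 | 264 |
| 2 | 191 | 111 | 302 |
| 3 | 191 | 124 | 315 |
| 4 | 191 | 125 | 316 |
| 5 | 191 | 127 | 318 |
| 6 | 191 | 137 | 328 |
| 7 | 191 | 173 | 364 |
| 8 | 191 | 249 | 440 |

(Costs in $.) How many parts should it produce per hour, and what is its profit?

Q = 0 (shut down); profit = -$191

Tabulate TR − TC: Q=0: -191; Q=1: -259; Q=2: -292; Q=3: -300; Q=4: -296; Q=5: -293; Q=6: -298; Q=7: -329; Q=8: -400.
Profit is highest at Q = 0. Equivalently, the lowest AVC in the table is 137/6 ≈ $22.83 at Q = 6, and P = $5 falls below it — price never covers variable cost, so the firm shuts down and loses only its fixed cost.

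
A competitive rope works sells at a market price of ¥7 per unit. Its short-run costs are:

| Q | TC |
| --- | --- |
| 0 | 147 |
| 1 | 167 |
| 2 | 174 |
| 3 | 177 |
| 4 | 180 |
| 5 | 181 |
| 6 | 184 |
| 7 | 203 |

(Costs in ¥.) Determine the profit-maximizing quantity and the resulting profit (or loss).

Q = 6; profit = -¥142

Profit at each row (π = 7Q − TC): Q=0: -147; Q=1: -160; Q=2: -160; Q=3: -156; Q=4: -152; Q=5: -146; Q=6: -142; Q=7: -154.
Profit is maximized at Q = 6. AVC there is 37/6 = ¥6.17 ≤ P, so producing beats shutting down (which would give -¥147).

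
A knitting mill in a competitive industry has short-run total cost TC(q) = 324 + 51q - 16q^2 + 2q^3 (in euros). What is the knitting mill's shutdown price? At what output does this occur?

€19 per unit, at q = 4

The shutdown price is the minimum of AVC. VC = 51q - 16q^2 + 2q^3, so AVC = 51 - 16q + 2q^2.
At the minimum of AVC, MC = AVC. MC = 51 - 32q + 6q^2; setting MC = AVC gives 4q^2 - 16q = 0, so q = 4. min AVC = 19.
So the shutdown price is €19.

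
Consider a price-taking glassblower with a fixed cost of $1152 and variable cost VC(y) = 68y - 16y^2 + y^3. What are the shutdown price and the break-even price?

Shutdown price = $4; break-even price = $116

Shutdown price = min AVC. AVC = 68 - 16y + y^2, with vertex at y = 8 and minimum $4.
ATC = 1152/y + 68 - 16y + y^2. Setting dATC/dy = −1152/y^2 − 16 + 2y = 0 gives y = 12 (since 2·12^3 − 16·12^2 = 1152).
min ATC = 1152/12 + 68 − 16·12 + 12^2 = $116. That is the break-even price.
For $4 ≤ P < $116 the firm produces at a loss; below $4 it shuts down.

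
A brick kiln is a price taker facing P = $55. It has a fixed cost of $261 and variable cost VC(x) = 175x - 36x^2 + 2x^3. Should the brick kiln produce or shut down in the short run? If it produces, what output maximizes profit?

Produce at x = 10

Variable cost is VC = 175x - 36x^2 + 2x^3, so AVC = VC/x = 175 - 36x + 2x^2 and MC = dTC/dx = 175 - 72x + 6x^2.
The AVC parabola has its vertex at x = 36/4 = 9, where AVC = 175 - 36·9 + 2·9^2 = $13.
P = $55 exceeds min AVC = $13, so the firm stays open.
Solving P = MC: 120 - 72x + 6x^2 = 0 ⇒ x = 2 or 10. On the upward-sloping branch, x* = 10.
Check: AVC at x = 10 is $15 ≤ P, so revenue covers variable cost.
Profit = P·x − TC = 55·10 − 411 = $139.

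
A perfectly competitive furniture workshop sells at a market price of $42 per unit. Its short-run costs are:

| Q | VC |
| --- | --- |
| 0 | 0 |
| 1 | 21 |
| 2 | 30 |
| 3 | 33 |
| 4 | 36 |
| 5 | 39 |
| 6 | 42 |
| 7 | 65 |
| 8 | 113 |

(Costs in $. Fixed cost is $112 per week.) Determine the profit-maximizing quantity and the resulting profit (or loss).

Q = 7; profit = $117

Tabulate TR − TC: Q=0: -112; Q=1: -91; Q=2: -58; Q=3: -19; Q=4: 20; Q=5: 59; Q=6: 98; Q=7: 117; Q=8: 111.
Profit is maximized at Q = 7. AVC there is 65/7 = $9.29 ≤ P, so producing beats shutting down (which would give -$112).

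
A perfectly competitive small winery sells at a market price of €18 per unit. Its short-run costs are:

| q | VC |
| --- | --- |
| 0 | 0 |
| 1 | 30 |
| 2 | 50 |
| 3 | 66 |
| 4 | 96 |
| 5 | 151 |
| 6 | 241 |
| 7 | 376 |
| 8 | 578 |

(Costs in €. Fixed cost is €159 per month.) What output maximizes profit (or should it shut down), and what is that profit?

Profit at each row (π = 18q − TC): q=0: -159; q=1: -171; q=2: -173; q=3: -171; q=4: -183; q=5: -220; q=6: -292; q=7: -409; q=8: -593.
Profit is highest at q = 0. Equivalently, the lowest AVC in the table is 66/3 ≈ €22 at q = 3, and P = €18 falls below it — price never covers variable cost, so the firm shuts down and loses only its fixed cost.

q = 0 (shut down); profit = -€159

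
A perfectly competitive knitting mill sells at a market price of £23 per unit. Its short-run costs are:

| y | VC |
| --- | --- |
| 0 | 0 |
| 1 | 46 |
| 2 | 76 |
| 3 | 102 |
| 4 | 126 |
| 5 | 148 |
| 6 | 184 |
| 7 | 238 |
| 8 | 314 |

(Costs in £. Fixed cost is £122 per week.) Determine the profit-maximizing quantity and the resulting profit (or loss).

Tabulate TR − TC: y=0: -122; y=1: -145; y=2: -152; y=3: -155; y=4: -156; y=5: -155; y=6: -168; y=7: -199; y=8: -252.
Profit is highest at y = 0. Equivalently, the lowest AVC in the table is 148/5 ≈ £29.60 at y = 5, and P = £23 falls below it — price never covers variable cost, so the firm shuts down and loses only its fixed cost.

y = 0 (shut down); profit = -£122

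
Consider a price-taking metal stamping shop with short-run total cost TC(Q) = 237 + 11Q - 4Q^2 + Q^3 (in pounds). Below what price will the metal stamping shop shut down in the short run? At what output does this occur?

£7 per unit, at Q = 2

Short-run supply begins at min AVC. From VC = 11Q - 4Q^2 + Q^3, AVC = 11 - 4Q + Q^2.
At the minimum of AVC, MC = AVC. MC = 11 - 8Q + 3Q^2; setting MC = AVC gives 2Q^2 - 4Q = 0, so Q = 2. min AVC = 7.
For P < £7 the firm produces nothing.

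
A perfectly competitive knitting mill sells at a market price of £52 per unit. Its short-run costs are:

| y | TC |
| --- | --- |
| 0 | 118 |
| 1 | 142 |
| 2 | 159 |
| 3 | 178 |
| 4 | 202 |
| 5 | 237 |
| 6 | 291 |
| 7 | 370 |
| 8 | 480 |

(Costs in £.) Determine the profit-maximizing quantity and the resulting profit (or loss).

Compute π = P·y − TC at each output: y=0: -118; y=1: -90; y=2: -55; y=3: -22; y=4: 6; y=5: 23; y=6: 21; y=7: -6; y=8: -64.
Profit is maximized at y = 5. AVC there is 119/5 = £23.80 ≤ P, so producing beats shutting down (which would give -£118).

y = 5; profit = £23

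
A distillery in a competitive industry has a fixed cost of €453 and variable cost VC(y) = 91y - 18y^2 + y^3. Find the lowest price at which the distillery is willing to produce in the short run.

€10 per unit

Short-run supply begins at min AVC. From VC = 91y - 18y^2 + y^3, AVC = 91 - 18y + y^2.
dAVC/dy = -18 + 2y = 0 gives y = 9. min AVC = 91 - 18·9 + 9^2 = 10.
For P < €10 the firm produces nothing.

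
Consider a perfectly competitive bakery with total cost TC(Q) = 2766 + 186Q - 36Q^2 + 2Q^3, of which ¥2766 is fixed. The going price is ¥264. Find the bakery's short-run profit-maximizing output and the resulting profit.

Profit = -¥62 at Q = 13

AVC = 186 - 36Q + 2Q^2; min AVC = ¥24 at Q = 9. Since P = ¥264 ≥ min AVC, the firm produces.
MC = 186 - 72Q + 6Q^2. Setting P = MC and taking the root on the rising branch gives Q* = 13.
TR = 264·13 = 3432. TC = 2766 + 728 = 3494. Profit = 3432 − 3494 = -¥62.
That loss of ¥62 beats the ¥2766 the firm would lose by shutting down; producing recovers ¥2704 of fixed cost.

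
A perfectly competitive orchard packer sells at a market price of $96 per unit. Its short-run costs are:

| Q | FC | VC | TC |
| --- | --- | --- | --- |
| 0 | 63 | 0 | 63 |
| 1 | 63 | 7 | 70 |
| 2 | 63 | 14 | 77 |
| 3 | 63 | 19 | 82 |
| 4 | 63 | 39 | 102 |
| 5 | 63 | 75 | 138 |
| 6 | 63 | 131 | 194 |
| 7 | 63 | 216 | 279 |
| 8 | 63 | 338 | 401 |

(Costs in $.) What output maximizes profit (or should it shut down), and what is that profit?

Compute π = P·Q − TC at each output: Q=0: -63; Q=1: 26; Q=2: 115; Q=3: 206; Q=4: 282; Q=5: 342; Q=6: 382; Q=7: 393; Q=8: 367.
Profit is maximized at Q = 7. AVC there is 216/7 = $30.86 ≤ P, so producing beats shutting down (which would give -$63).

Q = 7; profit = $393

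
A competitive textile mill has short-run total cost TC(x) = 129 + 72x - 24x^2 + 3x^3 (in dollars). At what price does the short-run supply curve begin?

$24 per unit

The shutdown price is the minimum of AVC. VC = 72x - 24x^2 + 3x^3, so AVC = 72 - 24x + 3x^2.
At the minimum of AVC, MC = AVC. MC = 72 - 48x + 9x^2; setting MC = AVC gives 6x^2 - 24x = 0, so x = 4. min AVC = 24.
For P < $24 the firm produces nothing.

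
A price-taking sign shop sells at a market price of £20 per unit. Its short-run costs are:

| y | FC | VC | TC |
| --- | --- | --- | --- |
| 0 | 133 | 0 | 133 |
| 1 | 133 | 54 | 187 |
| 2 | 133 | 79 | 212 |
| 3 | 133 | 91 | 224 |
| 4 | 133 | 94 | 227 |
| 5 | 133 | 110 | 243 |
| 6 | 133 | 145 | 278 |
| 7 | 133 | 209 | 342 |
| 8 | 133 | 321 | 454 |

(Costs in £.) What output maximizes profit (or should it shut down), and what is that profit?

Profit at each row (π = 20y − TC): y=0: -133; y=1: -167; y=2: -172; y=3: -164; y=4: -147; y=5: -143; y=6: -158; y=7: -202; y=8: -294.
Profit is highest at y = 0. Equivalently, the lowest AVC in the table is 110/5 ≈ £22 at y = 5, and P = £20 falls below it — price never covers variable cost, so the firm shuts down and loses only its fixed cost.

y = 0 (shut down); profit = -£133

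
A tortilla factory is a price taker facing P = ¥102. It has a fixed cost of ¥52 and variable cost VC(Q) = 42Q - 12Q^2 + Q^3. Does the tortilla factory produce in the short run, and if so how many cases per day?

Strip out fixed cost: VC = 42Q - 12Q^2 + Q^3. Then AVC = 42 - 12Q + Q^2 and MC = 42 - 24Q + 3Q^2.
AVC hits its minimum where MC = AVC, at Q = 6, giving min AVC = 42 - 12·6 + 6^2 = ¥6.
P = ¥102 exceeds min AVC = ¥6, so the firm stays open.
P = MC gives -60 - 24Q + 3Q^2 = 0, with roots -2 and 10. Take the larger (rising MC): Q* = 10.
Check: AVC at Q = 10 is ¥22 ≤ P, so revenue covers variable cost.
Profit = P·Q − TC = 102·10 − 272 = ¥748.

Produce at Q = 10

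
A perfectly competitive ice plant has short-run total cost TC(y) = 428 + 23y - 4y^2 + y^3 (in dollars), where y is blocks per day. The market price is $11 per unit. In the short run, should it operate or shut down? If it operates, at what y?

Shut down

From TC, MC = TC'(y) = 23 - 8y + 3y^2 and AVC = VC/y = 23 - 4y + y^2.
AVC is minimized where dAVC/dy = -4 + 2y = 0, at y = 2; min AVC = 23 - 4·2 + 2^2 = $19.
Since P = $11 < min AVC = $19, price fails to cover variable cost at any output.
The firm minimizes its loss by shutting down and losing only its fixed cost of $428.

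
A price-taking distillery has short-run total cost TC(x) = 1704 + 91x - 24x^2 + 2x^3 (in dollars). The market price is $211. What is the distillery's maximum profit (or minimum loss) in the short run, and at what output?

Profit = -$104 at x = 10

AVC = 91 - 24x + 2x^2 has its minimum $19 at x = 6; price $211 clears that bar, so the firm operates.
With MC = 91 - 48x + 6x^2, P = MC on the upward-sloping part at x* = 10.
TR = 211·10 = 2110. TC = 1704 + 510 = 2214. Profit = 2110 − 2214 = -$104.
That loss of $104 beats the $1704 the firm would lose by shutting down; producing recovers $1600 of fixed cost.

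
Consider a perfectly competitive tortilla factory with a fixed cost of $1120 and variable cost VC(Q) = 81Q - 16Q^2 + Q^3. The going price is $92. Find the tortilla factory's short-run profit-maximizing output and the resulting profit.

AVC = 81 - 16Q + Q^2; min AVC = $17 at Q = 8. Since P = $92 ≥ min AVC, the firm produces.
MC = 81 - 32Q + 3Q^2. Setting P = MC and taking the root on the rising branch gives Q* = 11.
TR = 92·11 = 1012. TC = 1120 + 286 = 1406. Profit = 1012 − 1406 = -$394.
By producing, the firm covers all variable cost plus $726 of fixed cost; shutting down would lose the full $1120.

Profit = -$394 at Q = 11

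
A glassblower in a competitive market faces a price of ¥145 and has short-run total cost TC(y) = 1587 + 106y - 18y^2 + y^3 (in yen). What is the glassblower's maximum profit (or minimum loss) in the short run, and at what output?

AVC = 106 - 18y + y^2 has its minimum ¥25 at y = 9; price ¥145 clears that bar, so the firm operates.
MC = 106 - 36y + 3y^2. Setting P = MC and taking the root on the rising branch gives y* = 13.
TR = 145·13 = 1885. TC = 1587 + 533 = 2120. Profit = 1885 − 2120 = -¥235.
Shutting down would mean losing the fixed cost of ¥1587, so operating at a loss of ¥235 is better by ¥1352.

Profit = -¥235 at y = 13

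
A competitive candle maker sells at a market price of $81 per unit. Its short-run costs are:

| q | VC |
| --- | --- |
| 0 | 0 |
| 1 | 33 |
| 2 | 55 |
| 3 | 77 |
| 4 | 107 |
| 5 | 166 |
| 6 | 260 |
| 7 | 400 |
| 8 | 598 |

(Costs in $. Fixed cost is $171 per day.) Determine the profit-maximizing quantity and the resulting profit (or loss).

Compute π = P·q − TC at each output: q=0: -171; q=1: -123; q=2: -64; q=3: -5; q=4: 46; q=5: 68; q=6: 55; q=7: -4; q=8: -121.
Profit is maximized at q = 5. AVC there is 166/5 = $33.20 ≤ P, so producing beats shutting down (which would give -$171).

q = 5; profit = $68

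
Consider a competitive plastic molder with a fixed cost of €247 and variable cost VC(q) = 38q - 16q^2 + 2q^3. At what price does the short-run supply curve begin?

The firm shuts down when price falls below the minimum of average variable cost. AVC = VC/q = 38 - 16q + 2q^2.
At the minimum of AVC, MC = AVC. MC = 38 - 32q + 6q^2; setting MC = AVC gives 4q^2 - 16q = 0, so q = 4. min AVC = 6.
The firm shuts down for any P below €6.

€6 per unit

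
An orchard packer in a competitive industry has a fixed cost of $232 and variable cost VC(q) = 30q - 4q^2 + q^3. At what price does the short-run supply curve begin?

Short-run supply begins at min AVC. From VC = 30q - 4q^2 + q^3, AVC = 30 - 4q + q^2.
dAVC/dq = -4 + 2q = 0 gives q = 2. min AVC = 30 - 4·2 + 2^2 = 26.
For P < $26 the firm produces nothing.

$26 per unit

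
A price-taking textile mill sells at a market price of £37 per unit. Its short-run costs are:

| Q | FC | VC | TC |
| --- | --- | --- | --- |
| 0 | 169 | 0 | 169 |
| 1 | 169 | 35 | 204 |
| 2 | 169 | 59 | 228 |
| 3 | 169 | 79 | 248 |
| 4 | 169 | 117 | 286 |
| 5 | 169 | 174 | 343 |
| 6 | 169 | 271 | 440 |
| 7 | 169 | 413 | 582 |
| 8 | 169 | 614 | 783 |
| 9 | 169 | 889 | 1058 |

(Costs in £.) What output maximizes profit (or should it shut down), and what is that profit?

Profit at each row (π = 37Q − TC): Q=0: -169; Q=1: -167; Q=2: -154; Q=3: -137; Q=4: -138; Q=5: -158; Q=6: -218; Q=7: -323; Q=8: -487; Q=9: -725.
Profit is maximized at Q = 3. AVC there is 79/3 = £26.33 ≤ P, so producing beats shutting down (which would give -£169).

Q = 3; profit = -£137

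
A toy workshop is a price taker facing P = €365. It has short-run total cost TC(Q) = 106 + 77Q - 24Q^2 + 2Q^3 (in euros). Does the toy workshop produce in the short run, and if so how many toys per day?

Strip out fixed cost: VC = 77Q - 24Q^2 + 2Q^3. Then AVC = 77 - 24Q + 2Q^2 and MC = 77 - 48Q + 6Q^2.
AVC hits its minimum where MC = AVC, at Q = 6, giving min AVC = 77 - 24·6 + 2·6^2 = €5.
P = €365 exceeds min AVC = €5, so the firm stays open.
Solving P = MC: -288 - 48Q + 6Q^2 = 0 ⇒ Q = -4 or 12. On the upward-sloping branch, Q* = 12.
Check: AVC at Q = 12 is €77 ≤ P, so revenue covers variable cost.
Profit = P·Q − TC = 365·12 − 1030 = €3350.

Produce at Q = 12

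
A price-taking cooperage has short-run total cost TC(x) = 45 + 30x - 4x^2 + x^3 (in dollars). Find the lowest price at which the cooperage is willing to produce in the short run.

$26 per unit

The shutdown price is the minimum of AVC. VC = 30x - 4x^2 + x^3, so AVC = 30 - 4x + x^2.
dAVC/dx = -4 + 2x = 0 gives x = 2. min AVC = 30 - 4·2 + 2^2 = 26.
The firm shuts down for any P below $26.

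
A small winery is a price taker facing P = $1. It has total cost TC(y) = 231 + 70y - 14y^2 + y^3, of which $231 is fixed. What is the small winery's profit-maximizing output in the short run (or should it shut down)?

Strip out fixed cost: VC = 70y - 14y^2 + y^3. Then AVC = 70 - 14y + y^2 and MC = 70 - 28y + 3y^2.
The AVC parabola has its vertex at y = 14/2 = 7, where AVC = 70 - 14·7 + 7^2 = $21.
Since P = $1 < min AVC = $21, price fails to cover variable cost at any output.
The firm minimizes its loss by shutting down and losing only its fixed cost of $231.

Shut down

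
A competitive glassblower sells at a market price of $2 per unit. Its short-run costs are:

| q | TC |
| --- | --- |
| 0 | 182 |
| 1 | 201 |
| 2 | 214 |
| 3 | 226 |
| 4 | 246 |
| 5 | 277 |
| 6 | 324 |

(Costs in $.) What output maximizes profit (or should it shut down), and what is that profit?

Profit at each row (π = 2q − TC): q=0: -182; q=1: -199; q=2: -210; q=3: -220; q=4: -238; q=5: -267; q=6: -312.
Profit is highest at q = 0. Equivalently, the lowest AVC in the table is 44/3 ≈ $14.67 at q = 3, and P = $2 falls below it — price never covers variable cost, so the firm shuts down and loses only its fixed cost.

q = 0 (shut down); profit = -$182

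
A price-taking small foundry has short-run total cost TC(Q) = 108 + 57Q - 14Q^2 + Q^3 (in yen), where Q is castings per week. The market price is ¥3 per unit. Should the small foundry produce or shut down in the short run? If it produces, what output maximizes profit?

From TC, MC = TC'(Q) = 57 - 28Q + 3Q^2 and AVC = VC/Q = 57 - 14Q + Q^2.
AVC is minimized where dAVC/dQ = -14 + 2Q = 0, at Q = 7; min AVC = 57 - 14·7 + 7^2 = ¥8.
With P < min AVC (¥3 < ¥8), every unit sold adds to the loss.
Shutting down limits the loss to fixed cost, ¥108.

Shut down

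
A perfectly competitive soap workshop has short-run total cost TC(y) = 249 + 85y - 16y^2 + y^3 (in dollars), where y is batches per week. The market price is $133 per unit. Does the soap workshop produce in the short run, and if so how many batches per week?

Produce at y = 12

Variable cost is VC = 85y - 16y^2 + y^3, so AVC = VC/y = 85 - 16y + y^2 and MC = dTC/dy = 85 - 32y + 3y^2.
AVC is minimized where dAVC/dy = -16 + 2y = 0, at y = 8; min AVC = 85 - 16·8 + 8^2 = $21.
Because $133 ≥ $21, revenue can cover variable cost; the firm operates.
P = MC gives -48 - 32y + 3y^2 = 0, with roots -4/3 and 12. Take the larger (rising MC): y* = 12.
Check: AVC at y = 12 is $37 ≤ P, so revenue covers variable cost.
Profit = P·y − TC = 133·12 − 693 = $903.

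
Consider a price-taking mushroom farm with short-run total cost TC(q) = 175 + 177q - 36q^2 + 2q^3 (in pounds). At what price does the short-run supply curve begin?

£15 per unit

The shutdown price is the minimum of AVC. VC = 177q - 36q^2 + 2q^3, so AVC = 177 - 36q + 2q^2.
dAVC/dq = -36 + 4q = 0 gives q = 9. min AVC = 177 - 36·9 + 2·9^2 = 15.
The firm shuts down for any P below £15.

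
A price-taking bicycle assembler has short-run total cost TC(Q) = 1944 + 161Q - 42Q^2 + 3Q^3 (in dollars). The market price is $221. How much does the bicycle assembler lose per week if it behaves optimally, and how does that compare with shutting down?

Profit = -$144 at Q = 10

AVC = 161 - 42Q + 3Q^2 has its minimum $14 at Q = 7; price $221 clears that bar, so the firm operates.
MC = 161 - 84Q + 9Q^2. Setting P = MC and taking the root on the rising branch gives Q* = 10.
TR = 221·10 = 2210. TC = 1944 + 410 = 2354. Profit = 2210 − 2354 = -$144.
That loss of $144 beats the $1944 the firm would lose by shutting down; producing recovers $1800 of fixed cost.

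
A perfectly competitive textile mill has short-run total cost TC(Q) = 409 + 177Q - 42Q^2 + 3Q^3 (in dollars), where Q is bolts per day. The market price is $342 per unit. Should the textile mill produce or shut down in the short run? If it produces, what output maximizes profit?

From TC, MC = TC'(Q) = 177 - 84Q + 9Q^2 and AVC = VC/Q = 177 - 42Q + 3Q^2.
AVC is minimized where dAVC/dQ = -42 + 6Q = 0, at Q = 7; min AVC = 177 - 42·7 + 3·7^2 = $30.
P = $342 exceeds min AVC = $30, so the firm stays open.
P = MC gives -165 - 84Q + 9Q^2 = 0, with roots -5/3 and 11. Take the larger (rising MC): Q* = 11.
Check: AVC at Q = 11 is $78 ≤ P, so revenue covers variable cost.
Profit = P·Q − TC = 342·11 − 1267 = $2495.

Produce at Q = 11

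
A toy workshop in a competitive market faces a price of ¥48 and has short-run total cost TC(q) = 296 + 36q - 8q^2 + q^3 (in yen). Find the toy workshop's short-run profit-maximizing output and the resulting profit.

Profit = -¥152 at q = 6

AVC = 36 - 8q + q^2; min AVC = ¥20 at q = 4. Since P = ¥48 ≥ min AVC, the firm produces.
MC = 36 - 16q + 3q^2. Setting P = MC and taking the root on the rising branch gives q* = 6.
TR = 48·6 = 288. TC = 296 + 144 = 440. Profit = 288 − 440 = -¥152.
Shutting down would mean losing the fixed cost of ¥296, so operating at a loss of ¥152 is better by ¥144.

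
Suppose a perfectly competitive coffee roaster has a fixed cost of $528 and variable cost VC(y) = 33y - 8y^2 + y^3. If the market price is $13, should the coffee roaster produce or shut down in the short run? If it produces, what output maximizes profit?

Shut down

Variable cost is VC = 33y - 8y^2 + y^3, so AVC = VC/y = 33 - 8y + y^2 and MC = dTC/dy = 33 - 16y + 3y^2.
AVC is minimized where dAVC/dy = -8 + 2y = 0, at y = 4; min AVC = 33 - 8·4 + 4^2 = $17.
Since P = $13 < min AVC = $17, price fails to cover variable cost at any output.
Shutting down limits the loss to fixed cost, $528.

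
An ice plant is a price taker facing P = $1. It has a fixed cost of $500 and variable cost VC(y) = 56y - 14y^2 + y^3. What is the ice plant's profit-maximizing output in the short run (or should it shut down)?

Strip out fixed cost: VC = 56y - 14y^2 + y^3. Then AVC = 56 - 14y + y^2 and MC = 56 - 28y + 3y^2.
The AVC parabola has its vertex at y = 14/2 = 7, where AVC = 56 - 14·7 + 7^2 = $7.
P = $1 lies below min AVC = $7; no output level covers variable cost.
Shutting down limits the loss to fixed cost, $500.

Shut down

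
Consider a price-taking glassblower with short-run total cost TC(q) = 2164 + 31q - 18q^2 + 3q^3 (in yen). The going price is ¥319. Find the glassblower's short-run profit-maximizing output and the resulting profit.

Profit = -¥244 at q = 8

AVC = 31 - 18q + 3q^2 has its minimum ¥4 at q = 3; price ¥319 clears that bar, so the firm operates.
MC = 31 - 36q + 9q^2. Setting P = MC and taking the root on the rising branch gives q* = 8.
TR = 319·8 = 2552. TC = 2164 + 632 = 2796. Profit = 2552 − 2796 = -¥244.
Shutting down would mean losing the fixed cost of ¥2164, so operating at a loss of ¥244 is better by ¥1920.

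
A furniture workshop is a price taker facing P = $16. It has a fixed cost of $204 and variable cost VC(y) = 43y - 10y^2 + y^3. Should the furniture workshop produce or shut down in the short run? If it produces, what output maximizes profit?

Variable cost is VC = 43y - 10y^2 + y^3, so AVC = VC/y = 43 - 10y + y^2 and MC = dTC/dy = 43 - 20y + 3y^2.
AVC is minimized where dAVC/dy = -10 + 2y = 0, at y = 5; min AVC = 43 - 10·5 + 5^2 = $18.
P = $16 lies below min AVC = $18; no output level covers variable cost.
Shutting down limits the loss to fixed cost, $204.

Shut down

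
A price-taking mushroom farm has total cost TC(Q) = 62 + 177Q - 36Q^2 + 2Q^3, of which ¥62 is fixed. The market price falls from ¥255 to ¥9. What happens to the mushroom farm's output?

Output falls from 13 to 0 (the firm shuts down)

AVC = 177 - 36Q + 2Q^2, minimized at Q = 9 where min AVC = ¥15. MC = 177 - 72Q + 6Q^2.
With P = ¥255 above the shutdown price, P = MC gives Q = 13.
At P = ¥9 < min AVC = ¥15, price no longer covers variable cost at any output, so the firm shuts down: Q = 0.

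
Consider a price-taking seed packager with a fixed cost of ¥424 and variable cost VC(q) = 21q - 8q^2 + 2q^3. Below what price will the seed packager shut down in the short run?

The shutdown price is the minimum of AVC. VC = 21q - 8q^2 + 2q^3, so AVC = 21 - 8q + 2q^2.
At the minimum of AVC, MC = AVC. MC = 21 - 16q + 6q^2; setting MC = AVC gives 4q^2 - 8q = 0, so q = 2. min AVC = 13.
So the shutdown price is ¥13.

¥13 per unit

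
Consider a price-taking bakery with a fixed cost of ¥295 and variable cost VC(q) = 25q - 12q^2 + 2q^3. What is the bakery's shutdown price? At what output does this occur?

Short-run supply begins at min AVC. From VC = 25q - 12q^2 + 2q^3, AVC = 25 - 12q + 2q^2.
At the minimum of AVC, MC = AVC. MC = 25 - 24q + 6q^2; setting MC = AVC gives 4q^2 - 12q = 0, so q = 3. min AVC = 7.
The firm shuts down for any P below ¥7.

¥7 per unit, at q = 3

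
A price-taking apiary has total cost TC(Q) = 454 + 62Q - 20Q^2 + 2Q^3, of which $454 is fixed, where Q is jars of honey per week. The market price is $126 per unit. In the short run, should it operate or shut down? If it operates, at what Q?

From TC, MC = TC'(Q) = 62 - 40Q + 6Q^2 and AVC = VC/Q = 62 - 20Q + 2Q^2.
AVC is minimized where dAVC/dQ = -20 + 4Q = 0, at Q = 5; min AVC = 62 - 20·5 + 2·5^2 = $12.
Because $126 ≥ $12, revenue can cover variable cost; the firm operates.
Set P = MC: 126 = 62 - 40Q + 6Q^2 → -64 - 40Q + 6Q^2 = 0. The roots are Q = -4/3 and Q = 8; the profit-maximizing output is on the rising part of MC, so Q* = 8.
Check: AVC at Q = 8 is $30 ≤ P, so revenue covers variable cost.
Profit = P·Q − TC = 126·8 − 694 = $314.

Produce at Q = 8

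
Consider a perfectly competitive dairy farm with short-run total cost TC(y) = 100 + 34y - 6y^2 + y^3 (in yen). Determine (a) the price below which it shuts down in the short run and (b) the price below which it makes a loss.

Shutdown price = ¥25; break-even price = ¥49

Shutdown price = min AVC. AVC = 34 - 6y + y^2, with vertex at y = 3 and minimum ¥25.
ATC = 100/y + 34 - 6y + y^2. Setting dATC/dy = −100/y^2 − 6 + 2y = 0 gives y = 5 (since 2·5^3 − 6·5^2 = 100).
min ATC = 100/5 + 34 − 6·5 + 5^2 = ¥49. That is the break-even price.
Between these two prices the firm operates at a loss; above ¥49 it earns a profit.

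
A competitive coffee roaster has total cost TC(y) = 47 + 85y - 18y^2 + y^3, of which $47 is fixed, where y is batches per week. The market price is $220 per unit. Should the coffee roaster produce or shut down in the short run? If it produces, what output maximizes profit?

Strip out fixed cost: VC = 85y - 18y^2 + y^3. Then AVC = 85 - 18y + y^2 and MC = 85 - 36y + 3y^2.
The AVC parabola has its vertex at y = 18/2 = 9, where AVC = 85 - 18·9 + 9^2 = $4.
Since P = $220 ≥ min AVC = $4, price covers variable cost and the firm should produce.
Solving P = MC: -135 - 36y + 3y^2 = 0 ⇒ y = -3 or 15. On the upward-sloping branch, y* = 15.
Check: AVC at y = 15 is $40 ≤ P, so revenue covers variable cost.
Profit = P·y − TC = 220·15 − 647 = $2653.

Produce at y = 15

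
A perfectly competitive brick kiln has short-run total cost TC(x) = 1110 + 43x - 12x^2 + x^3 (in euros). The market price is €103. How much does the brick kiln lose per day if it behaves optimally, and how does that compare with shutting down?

AVC = 43 - 12x + x^2 has its minimum €7 at x = 6; price €103 clears that bar, so the firm operates.
MC = 43 - 24x + 3x^2. Setting P = MC and taking the root on the rising branch gives x* = 10.
TR = 103·10 = 1030. TC = 1110 + 230 = 1340. Profit = 1030 − 1340 = -€310.
Shutting down would mean losing the fixed cost of €1110, so operating at a loss of €310 is better by €800.

Profit = -€310 at x = 10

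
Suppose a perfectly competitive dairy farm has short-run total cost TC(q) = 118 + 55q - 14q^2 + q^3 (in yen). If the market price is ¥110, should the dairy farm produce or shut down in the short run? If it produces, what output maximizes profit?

Produce at q = 11

Variable cost is VC = 55q - 14q^2 + q^3, so AVC = VC/q = 55 - 14q + q^2 and MC = dTC/dq = 55 - 28q + 3q^2.
AVC hits its minimum where MC = AVC, at q = 7, giving min AVC = 55 - 14·7 + 7^2 = ¥6.
Since P = ¥110 ≥ min AVC = ¥6, price covers variable cost and the firm should produce.
Solving P = MC: -55 - 28q + 3q^2 = 0 ⇒ q = -5/3 or 11. On the upward-sloping branch, q* = 11.
Check: AVC at q = 11 is ¥22 ≤ P, so revenue covers variable cost.
Profit = P·q − TC = 110·11 − 360 = ¥850.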